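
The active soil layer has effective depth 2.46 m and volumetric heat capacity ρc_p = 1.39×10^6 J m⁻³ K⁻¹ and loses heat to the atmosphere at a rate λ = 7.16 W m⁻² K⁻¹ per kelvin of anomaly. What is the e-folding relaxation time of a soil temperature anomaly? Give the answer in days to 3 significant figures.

5.53 days

Areal heat capacity C = ρc_p × D = 1.39×10^6 × 2.46 = 3.42×10^6 J/(m²·K).
Relaxation time τ = C / λ = 3.42×10^6 / 7.16 = 4.78×10^5 s.
In days: 4.78×10^5 s / (86400 s/day) = 5.53 days.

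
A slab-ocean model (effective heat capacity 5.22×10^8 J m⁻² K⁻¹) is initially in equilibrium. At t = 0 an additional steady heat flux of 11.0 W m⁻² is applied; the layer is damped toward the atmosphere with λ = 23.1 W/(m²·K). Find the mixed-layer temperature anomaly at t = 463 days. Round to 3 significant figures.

0.395 K

Areal heat capacity C = 5.22×10^8 J m⁻² K⁻¹ (given).
τ = C / λ = 5.22×10^8 / 23.1 = 2.26×10^7 s.
Equilibrium anomaly ΔT_eq = F / λ = 11.0 / 23.1 = 0.476 K.
t = 463 days = 4.00×10^7 s, so t/τ = 1.77.
ΔT(t) = ΔT_eq (1 − e^(−t/τ)) = 0.476 × (1 − e^−1.77) = 0.395 K.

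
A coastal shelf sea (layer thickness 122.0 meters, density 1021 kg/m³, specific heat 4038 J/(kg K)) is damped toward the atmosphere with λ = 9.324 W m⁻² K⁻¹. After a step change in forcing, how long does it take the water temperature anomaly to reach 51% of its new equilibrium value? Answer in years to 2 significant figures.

1.2 years

Areal heat capacity C = ρ c_p D = 1021 × 4038 × 122.0 = 5.03×10^8 J/(m²·K).
τ = C / λ = 5.03×10^8 / 9.324 = 5.39×10^7 s.
Fraction reached: 1 − e^(−t/τ) = 0.51 ⇒ t = −τ ln(1 − 0.51) = τ × 0.713.
t = 3.85×10^7 s = 1.22 years.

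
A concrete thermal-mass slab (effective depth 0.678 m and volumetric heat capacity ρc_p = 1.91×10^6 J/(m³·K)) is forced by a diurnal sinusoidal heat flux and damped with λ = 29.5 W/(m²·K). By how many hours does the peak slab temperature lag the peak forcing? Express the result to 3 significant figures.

Areal heat capacity C = ρc_p × D = 1.91×10^6 × 0.678 = 1.29×10^6 J/(m^2 K).
ω = 2π / 86400 s = 7.27×10^-5 s⁻¹.
Phase lag φ = arctan(Cω/λ) = arctan(94.2/29.5) = 1.27 rad.
Time lag = φ / ω = 1.27 / 7.27×10^-5 = 17400 s = 4.84 hours.

4.84 hours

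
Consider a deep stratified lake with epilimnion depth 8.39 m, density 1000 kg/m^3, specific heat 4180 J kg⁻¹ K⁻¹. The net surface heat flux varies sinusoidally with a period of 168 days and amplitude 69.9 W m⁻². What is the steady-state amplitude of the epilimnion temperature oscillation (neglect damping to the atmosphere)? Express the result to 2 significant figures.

Areal heat capacity C = ρ c_p D = 1000 × 4180 × 8.39 = 3.51×10^7 J/(m²·K).
Angular frequency ω = 2π / T = 2π / 1.45×10^7 s = 4.33×10^-7 s⁻¹.
Cω = 3.51×10^7 × 4.33×10^-7 = 15.2 W/(m²·K).
Amplitude A = F₀ / (Cω) = 69.9 / 15.2 = 4.60 K.

4.6 K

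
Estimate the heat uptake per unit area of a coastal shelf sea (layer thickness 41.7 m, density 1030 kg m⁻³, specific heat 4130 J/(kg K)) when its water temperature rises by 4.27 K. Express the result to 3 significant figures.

Areal heat capacity C = ρ c_p D = 1030 × 4130 × 41.7 = 1.77×10^8 J/(m^2 K).
ΔQ = C ΔT = 1.77×10^8 × 4.27 = 7.57×10^8 J/m².

7.57×10^8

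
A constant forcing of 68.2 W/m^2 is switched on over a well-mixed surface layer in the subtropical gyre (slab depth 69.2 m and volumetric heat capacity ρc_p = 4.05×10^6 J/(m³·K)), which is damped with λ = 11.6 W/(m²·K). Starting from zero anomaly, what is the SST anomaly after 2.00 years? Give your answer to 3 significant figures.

Areal heat capacity C = ρc_p × D = 4.05×10^6 × 69.2 = 2.80×10^8 J/(m^2 K).
τ = C / λ = 2.80×10^8 / 11.6 = 2.42×10^7 s.
Equilibrium anomaly ΔT_eq = F / λ = 68.2 / 11.6 = 5.88 K.
t = 2.00 years = 6.31×10^7 s, so t/τ = 2.61.
ΔT(t) = ΔT_eq (1 − e^(−t/τ)) = 5.88 × (1 − e^−2.61) = 5.45 K.

5.45 K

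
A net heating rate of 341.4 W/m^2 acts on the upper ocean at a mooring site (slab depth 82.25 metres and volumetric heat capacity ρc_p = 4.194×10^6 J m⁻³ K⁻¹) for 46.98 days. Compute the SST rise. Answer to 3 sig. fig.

4.02 K

Areal heat capacity C = ρc_p × D = 4.194×10^6 × 82.25 = 3.45×10^8 J m⁻² K⁻¹.
Net heat input Q = F Δt = 341.4 × (46.98 days × 86400 s/day) = 1.39×10^9 J/m².
ΔT = Q / C = 1.39×10^9 / 3.45×10^8 = 4.02 K.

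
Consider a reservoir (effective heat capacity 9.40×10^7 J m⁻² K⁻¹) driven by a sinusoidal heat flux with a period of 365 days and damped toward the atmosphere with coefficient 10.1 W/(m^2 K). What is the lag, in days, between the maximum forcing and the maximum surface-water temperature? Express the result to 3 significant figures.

Areal heat capacity C = 9.40×10^7 J m⁻² K⁻¹ (given).
ω = 2π / 3.15×10^7 s = 1.99×10^-7 s⁻¹.
Phase lag φ = arctan(Cω/λ) = arctan(18.7/10.1) = 1.08 rad.
Time lag = φ / ω = 1.08 / 1.99×10^-7 = 5.40×10^6 s = 62.5 days.

62.5 days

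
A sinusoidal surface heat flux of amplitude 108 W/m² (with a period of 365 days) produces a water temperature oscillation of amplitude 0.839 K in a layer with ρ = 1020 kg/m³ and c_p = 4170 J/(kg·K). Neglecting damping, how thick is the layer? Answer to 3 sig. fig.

ω = 2π / 3.15×10^7 s = 1.99×10^-7 s⁻¹.
Required C = F₀ / (A ω) = 108 / (0.839 × 1.99×10^-7) = 6.46×10^8 J/(m²·K).
D = C / (ρ c_p) = 6.46×10^8 / (1020 × 4170) = 152 m.

152 m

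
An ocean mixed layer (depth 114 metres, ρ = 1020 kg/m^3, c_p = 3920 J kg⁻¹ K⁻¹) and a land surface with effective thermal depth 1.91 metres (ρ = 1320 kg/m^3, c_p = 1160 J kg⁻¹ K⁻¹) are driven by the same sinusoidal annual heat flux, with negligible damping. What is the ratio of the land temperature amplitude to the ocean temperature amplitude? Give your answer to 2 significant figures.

C_ocean = 1020 × 3920 × 114 = 4.56×10^8 J/(m²·K).
C_land = 1320 × 1160 × 1.91 = 2.92×10^6 J/(m²·K).
Undamped amplitude ∝ 1/C, so A_land/A_ocean = C_ocean/C_land = 156.

160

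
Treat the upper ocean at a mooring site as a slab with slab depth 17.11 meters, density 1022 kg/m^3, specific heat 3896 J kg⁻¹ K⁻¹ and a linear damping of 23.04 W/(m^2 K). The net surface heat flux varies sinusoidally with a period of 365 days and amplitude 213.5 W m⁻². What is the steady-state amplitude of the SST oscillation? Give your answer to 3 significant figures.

7.98 K

Areal heat capacity C = ρ c_p D = 1022 × 3896 × 17.11 = 6.81×10^7 J/(m²·K).
Angular frequency ω = 2π / T = 2π / 3.15×10^7 s = 1.99×10^-7 s⁻¹.
√((Cω)² + λ²) = √((13.6)² + 23.04²) = 26.7 W/(m²·K).
Amplitude A = F₀ / √((Cω)²+λ²) = 213.5 / 26.7 = 7.98 K.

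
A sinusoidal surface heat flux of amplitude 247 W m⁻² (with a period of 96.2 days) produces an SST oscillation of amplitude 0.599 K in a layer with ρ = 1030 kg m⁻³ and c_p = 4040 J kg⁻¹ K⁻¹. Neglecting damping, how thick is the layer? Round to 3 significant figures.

ω = 2π / 8.31×10^6 s = 7.56×10^-7 s⁻¹.
Required C = F₀ / (A ω) = 247 / (0.599 × 7.56×10^-7) = 5.45×10^8 J/(m²·K).
D = C / (ρ c_p) = 5.45×10^8 / (1030 × 4040) = 131 m.

131 m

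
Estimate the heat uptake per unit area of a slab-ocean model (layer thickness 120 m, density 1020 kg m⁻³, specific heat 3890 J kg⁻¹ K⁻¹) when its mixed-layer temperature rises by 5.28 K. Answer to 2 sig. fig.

2.5×10^9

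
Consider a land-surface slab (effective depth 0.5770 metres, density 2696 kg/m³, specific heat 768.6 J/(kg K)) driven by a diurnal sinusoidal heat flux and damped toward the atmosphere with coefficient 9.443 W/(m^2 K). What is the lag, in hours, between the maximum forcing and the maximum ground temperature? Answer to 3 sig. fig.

5.59 hours

Areal heat capacity C = ρ c_p D = 2696 × 768.6 × 0.5770 = 1.20×10^6 J m⁻² K⁻¹.
ω = 2π / 86400 s = 7.27×10^-5 s⁻¹.
Phase lag φ = arctan(Cω/λ) = arctan(86.9/9.443) = 1.46 rad.
Time lag = φ / ω = 1.46 / 7.27×10^-5 = 20100 s = 5.59 hours.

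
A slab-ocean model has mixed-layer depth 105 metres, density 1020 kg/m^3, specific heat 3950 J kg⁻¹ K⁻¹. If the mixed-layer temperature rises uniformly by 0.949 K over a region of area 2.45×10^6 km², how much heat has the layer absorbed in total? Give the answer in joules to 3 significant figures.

Areal heat capacity C = ρ c_p D = 1020 × 3950 × 105 = 4.23×10^8 J/(m²·K).
Heat per unit area: q = C ΔT = 4.23×10^8 × 0.949 = 4.01×10^8 J/m².
Total heat: Q = q × A = 4.01×10^8 × (2.45×10^6 × 10⁶ m²) = 9.84×10^20 J.

9.84×10^20 J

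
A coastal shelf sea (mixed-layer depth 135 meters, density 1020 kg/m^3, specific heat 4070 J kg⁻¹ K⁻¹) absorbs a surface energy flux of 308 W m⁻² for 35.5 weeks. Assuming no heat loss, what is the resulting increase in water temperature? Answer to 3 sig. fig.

Areal heat capacity C = ρ c_p D = 1020 × 4070 × 135 = 5.60×10^8 J m⁻² K⁻¹.
Net heat input Q = F Δt = 308 × (35.5 weeks × 6.048×10^5 s/week) = 6.61×10^9 J/m².
ΔT = Q / C = 6.61×10^9 / 5.60×10^8 = 11.8 K.

11.8 K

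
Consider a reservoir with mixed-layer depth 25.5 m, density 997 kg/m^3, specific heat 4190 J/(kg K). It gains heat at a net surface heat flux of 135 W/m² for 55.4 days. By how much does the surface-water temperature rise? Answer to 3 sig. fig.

6.07 K

Areal heat capacity C = ρ c_p D = 997 × 4190 × 25.5 = 1.07×10^8 J/(m²·K).
Net heat input Q = F Δt = 135 × (55.4 days × 86400 s/day) = 6.46×10^8 J/m².
ΔT = Q / C = 6.46×10^8 / 1.07×10^8 = 6.07 K.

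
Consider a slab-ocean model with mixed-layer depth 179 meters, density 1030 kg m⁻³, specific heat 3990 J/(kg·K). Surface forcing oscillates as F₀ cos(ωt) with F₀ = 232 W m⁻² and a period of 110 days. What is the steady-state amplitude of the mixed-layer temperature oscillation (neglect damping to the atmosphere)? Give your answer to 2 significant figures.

Areal heat capacity C = ρ c_p D = 1030 × 3990 × 179 = 7.36×10^8 J/(m^2 K).
Angular frequency ω = 2π / T = 2π / 9.50×10^6 s = 6.61×10^-7 s⁻¹.
Cω = 7.36×10^8 × 6.61×10^-7 = 486 W/(m²·K).
Amplitude A = F₀ / (Cω) = 232 / 486 = 0.477 K.

0.48 K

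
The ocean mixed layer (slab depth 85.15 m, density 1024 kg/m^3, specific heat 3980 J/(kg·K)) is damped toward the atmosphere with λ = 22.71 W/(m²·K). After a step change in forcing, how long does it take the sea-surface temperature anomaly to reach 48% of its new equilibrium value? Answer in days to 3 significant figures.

116 days

Areal heat capacity C = ρ c_p D = 1024 × 3980 × 85.15 = 3.47×10^8 J/(m²·K).
τ = C / λ = 3.47×10^8 / 22.71 = 1.53×10^7 s.
Fraction reached: 1 − e^(−t/τ) = 0.48 ⇒ t = −τ ln(1 − 0.48) = τ × 0.654.
t = 9.99×10^6 s = 116 days.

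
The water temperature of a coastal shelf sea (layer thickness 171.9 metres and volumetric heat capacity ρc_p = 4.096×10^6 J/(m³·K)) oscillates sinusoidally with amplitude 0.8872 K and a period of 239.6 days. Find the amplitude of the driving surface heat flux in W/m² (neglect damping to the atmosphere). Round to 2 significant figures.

190

Areal heat capacity C = ρc_p × D = 4.096×10^6 × 171.9 = 7.04×10^8 J/(m^2 K).
ω = 2π / 2.07×10^7 s = 3.04×10^-7 s⁻¹.
Cω = 7.04×10^8 × 3.04×10^-7 = 214 W/(m²·K).
F₀ = A × Cω = 0.8872 × 214 = 190 W/m².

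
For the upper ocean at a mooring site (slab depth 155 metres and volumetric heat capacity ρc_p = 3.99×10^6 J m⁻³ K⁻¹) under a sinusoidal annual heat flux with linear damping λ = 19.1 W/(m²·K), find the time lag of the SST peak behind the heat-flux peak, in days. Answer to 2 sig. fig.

Areal heat capacity C = ρc_p × D = 3.99×10^6 × 155 = 6.18×10^8 J/(m^2 K).
ω = 2π / 3.15×10^7 s = 1.99×10^-7 s⁻¹.
Phase lag φ = arctan(Cω/λ) = arctan(123/19.1) = 1.42 rad.
Time lag = φ / ω = 1.42 / 1.99×10^-7 = 7.11×10^6 s = 82.3 days.

82 days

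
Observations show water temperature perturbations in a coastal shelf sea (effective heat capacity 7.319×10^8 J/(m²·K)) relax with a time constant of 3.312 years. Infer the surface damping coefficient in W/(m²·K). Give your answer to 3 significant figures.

Areal heat capacity C = 7.319×10^8 J/(m²·K) (given).
τ = 3.312 years = 1.05×10^8 s.
λ = C / τ = 7.32×10^8 / 1.05×10^8 = 7.00 W/(m²·K).

7.00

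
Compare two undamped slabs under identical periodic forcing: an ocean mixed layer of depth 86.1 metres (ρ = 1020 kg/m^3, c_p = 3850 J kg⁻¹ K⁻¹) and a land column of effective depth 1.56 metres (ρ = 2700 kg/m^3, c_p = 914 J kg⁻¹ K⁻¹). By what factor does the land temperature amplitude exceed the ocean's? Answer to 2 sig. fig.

C_ocean = 1020 × 3850 × 86.1 = 3.38×10^8 J/(m²·K).
C_land = 2700 × 914 × 1.56 = 3.85×10^6 J/(m²·K).
Undamped amplitude ∝ 1/C, so A_land/A_ocean = C_ocean/C_land = 87.8.

88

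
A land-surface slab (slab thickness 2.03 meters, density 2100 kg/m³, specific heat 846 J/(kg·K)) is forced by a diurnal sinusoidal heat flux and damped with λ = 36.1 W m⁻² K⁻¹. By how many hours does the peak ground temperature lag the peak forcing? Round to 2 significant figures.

Areal heat capacity C = ρ c_p D = 2100 × 846 × 2.03 = 3.61×10^6 J/(m²·K).
ω = 2π / 86400 s = 7.27×10^-5 s⁻¹.
Phase lag φ = arctan(Cω/λ) = arctan(262/36.1) = 1.43 rad.
Time lag = φ / ω = 1.43 / 7.27×10^-5 = 19700 s = 5.48 hours.

5.5 hours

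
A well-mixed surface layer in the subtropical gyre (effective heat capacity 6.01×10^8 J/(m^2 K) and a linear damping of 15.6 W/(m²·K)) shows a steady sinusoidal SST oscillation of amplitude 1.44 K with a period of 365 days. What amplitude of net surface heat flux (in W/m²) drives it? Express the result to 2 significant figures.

170

Areal heat capacity C = 6.01×10^8 J/(m^2 K) (given).
ω = 2π / 3.15×10^7 s = 1.99×10^-7 s⁻¹.
√((Cω)² + λ²) = √((120)² + 15.6²) = 121 W/(m²·K).
F₀ = A × √((Cω)²+λ²) = 1.44 × 121 = 174 W/m².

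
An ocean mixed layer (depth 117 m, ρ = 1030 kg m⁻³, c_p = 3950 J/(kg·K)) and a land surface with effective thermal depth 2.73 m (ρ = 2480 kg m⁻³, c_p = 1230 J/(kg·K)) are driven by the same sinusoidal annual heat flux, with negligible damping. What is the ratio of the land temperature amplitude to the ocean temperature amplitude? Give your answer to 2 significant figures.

57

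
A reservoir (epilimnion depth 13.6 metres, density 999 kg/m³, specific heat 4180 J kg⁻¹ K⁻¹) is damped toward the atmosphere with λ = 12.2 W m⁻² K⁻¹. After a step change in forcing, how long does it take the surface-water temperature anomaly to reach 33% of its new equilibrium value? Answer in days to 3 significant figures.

Areal heat capacity C = ρ c_p D = 999 × 4180 × 13.6 = 5.68×10^7 J/(m^2 K).
τ = C / λ = 5.68×10^7 / 12.2 = 4.66×10^6 s.
Fraction reached: 1 − e^(−t/τ) = 0.33 ⇒ t = −τ ln(1 − 0.33) = τ × 0.400.
t = 1.86×10^6 s = 21.6 days.

21.6 days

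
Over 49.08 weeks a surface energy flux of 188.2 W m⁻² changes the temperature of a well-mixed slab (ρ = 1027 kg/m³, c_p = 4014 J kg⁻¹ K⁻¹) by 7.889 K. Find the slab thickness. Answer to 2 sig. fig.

170 m

Heat input Q = F Δt = 188.2 × 2.97×10^7 s = 5.59×10^9 J/m².
Required areal heat capacity C = Q / ΔT = 7.08×10^8 J/(m²·K).
Depth D = C / (ρ c_p) = 7.08×10^8 / (1027 × 4014) = 172 m.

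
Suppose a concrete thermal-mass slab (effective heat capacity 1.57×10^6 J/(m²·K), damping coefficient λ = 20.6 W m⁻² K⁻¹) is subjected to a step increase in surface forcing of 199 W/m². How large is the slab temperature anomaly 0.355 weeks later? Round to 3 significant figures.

Areal heat capacity C = 1.57×10^6 J/(m²·K) (given).
τ = C / λ = 1.57×10^6 / 20.6 = 76200 s.
Equilibrium anomaly ΔT_eq = F / λ = 199 / 20.6 = 9.66 K.
t = 0.355 weeks = 2.15×10^5 s, so t/τ = 2.82.
ΔT(t) = ΔT_eq (1 − e^(−t/τ)) = 9.66 × (1 − e^−2.82) = 9.08 K.

9.08 K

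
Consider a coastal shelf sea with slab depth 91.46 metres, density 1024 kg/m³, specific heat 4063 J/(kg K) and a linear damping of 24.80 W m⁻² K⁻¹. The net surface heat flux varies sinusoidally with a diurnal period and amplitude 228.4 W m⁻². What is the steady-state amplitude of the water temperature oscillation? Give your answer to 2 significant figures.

0.0083 K

Areal heat capacity C = ρ c_p D = 1024 × 4063 × 91.46 = 3.81×10^8 J m⁻² K⁻¹.
Angular frequency ω = 2π / T = 2π / 86400 s = 7.27×10^-5 s⁻¹.
√((Cω)² + λ²) = √((27700)² + 24.80²) = 27700 W/(m²·K).
Amplitude A = F₀ / √((Cω)²+λ²) = 228.4 / 27700 = 0.00825 K.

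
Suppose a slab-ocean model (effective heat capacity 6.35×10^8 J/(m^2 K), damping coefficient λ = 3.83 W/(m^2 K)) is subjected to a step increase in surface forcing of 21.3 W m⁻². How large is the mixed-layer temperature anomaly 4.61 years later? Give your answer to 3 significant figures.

3.25 K

Areal heat capacity C = 6.35×10^8 J/(m^2 K) (given).
τ = C / λ = 6.35×10^8 / 3.83 = 1.66×10^8 s.
Equilibrium anomaly ΔT_eq = F / λ = 21.3 / 3.83 = 5.56 K.
t = 4.61 years = 1.45×10^8 s, so t/τ = 0.877.
ΔT(t) = ΔT_eq (1 − e^(−t/τ)) = 5.56 × (1 − e^−0.877) = 3.25 K.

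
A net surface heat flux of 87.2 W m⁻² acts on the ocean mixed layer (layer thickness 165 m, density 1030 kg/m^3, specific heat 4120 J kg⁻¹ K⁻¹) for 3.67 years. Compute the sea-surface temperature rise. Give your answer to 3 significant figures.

Areal heat capacity C = ρ c_p D = 1030 × 4120 × 165 = 7.00×10^8 J/(m^2 K).
Net heat input Q = F Δt = 87.2 × (3.67 years × 3.156×10^7 s/year) = 1.01×10^10 J/m².
ΔT = Q / C = 1.01×10^10 / 7.00×10^8 = 14.4 K.

14.4 K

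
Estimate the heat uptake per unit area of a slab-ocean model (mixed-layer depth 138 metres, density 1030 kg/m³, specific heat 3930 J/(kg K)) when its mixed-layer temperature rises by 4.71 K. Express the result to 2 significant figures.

2.6×10^9

Areal heat capacity C = ρ c_p D = 1030 × 3930 × 138 = 5.59×10^8 J m⁻² K⁻¹.
ΔQ = C ΔT = 5.59×10^8 × 4.71 = 2.63×10^9 J/m².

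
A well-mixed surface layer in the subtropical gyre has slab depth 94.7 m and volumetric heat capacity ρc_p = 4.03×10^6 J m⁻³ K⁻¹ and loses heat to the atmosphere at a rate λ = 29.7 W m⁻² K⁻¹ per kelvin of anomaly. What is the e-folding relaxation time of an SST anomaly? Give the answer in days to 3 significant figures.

Areal heat capacity C = ρc_p × D = 4.03×10^6 × 94.7 = 3.82×10^8 J/(m^2 K).
Relaxation time τ = C / λ = 3.82×10^8 / 29.7 = 1.28×10^7 s.
In days: 1.28×10^7 s / (86400 s/day) = 149 days.

149 days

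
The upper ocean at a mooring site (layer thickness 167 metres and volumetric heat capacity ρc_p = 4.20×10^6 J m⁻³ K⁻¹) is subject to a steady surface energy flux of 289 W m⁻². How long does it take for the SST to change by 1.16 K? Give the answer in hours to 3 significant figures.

782 hours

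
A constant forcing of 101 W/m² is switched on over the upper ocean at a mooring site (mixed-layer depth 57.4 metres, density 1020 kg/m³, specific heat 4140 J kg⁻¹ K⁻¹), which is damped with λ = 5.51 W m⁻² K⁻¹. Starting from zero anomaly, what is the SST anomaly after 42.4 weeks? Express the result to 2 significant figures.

8.1 K

Areal heat capacity C = ρ c_p D = 1020 × 4140 × 57.4 = 2.42×10^8 J/(m²·K).
τ = C / λ = 2.42×10^8 / 5.51 = 4.40×10^7 s.
Equilibrium anomaly ΔT_eq = F / λ = 101 / 5.51 = 18.3 K.
t = 42.4 weeks = 2.56×10^7 s, so t/τ = 0.583.
ΔT(t) = ΔT_eq (1 − e^(−t/τ)) = 18.3 × (1 − e^−0.583) = 8.10 K.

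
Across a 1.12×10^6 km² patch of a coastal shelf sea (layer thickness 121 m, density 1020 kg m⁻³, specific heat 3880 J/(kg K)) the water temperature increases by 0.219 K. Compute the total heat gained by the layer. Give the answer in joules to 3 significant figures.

1.17×10^20 J

Areal heat capacity C = ρ c_p D = 1020 × 3880 × 121 = 4.79×10^8 J/(m^2 K).
Heat per unit area: q = C ΔT = 4.79×10^8 × 0.219 = 1.05×10^8 J/m².
Total heat: Q = q × A = 1.05×10^8 × (1.12×10^6 × 10⁶ m²) = 1.17×10^20 J.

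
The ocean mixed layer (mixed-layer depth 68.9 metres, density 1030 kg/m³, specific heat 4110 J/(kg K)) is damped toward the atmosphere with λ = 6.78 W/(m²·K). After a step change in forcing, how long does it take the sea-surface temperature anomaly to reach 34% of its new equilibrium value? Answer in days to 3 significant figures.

207 days

Areal heat capacity C = ρ c_p D = 1030 × 4110 × 68.9 = 2.92×10^8 J/(m^2 K).
τ = C / λ = 2.92×10^8 / 6.78 = 4.30×10^7 s.
Fraction reached: 1 − e^(−t/τ) = 0.34 ⇒ t = −τ ln(1 − 0.34) = τ × 0.416.
t = 1.79×10^7 s = 207 days.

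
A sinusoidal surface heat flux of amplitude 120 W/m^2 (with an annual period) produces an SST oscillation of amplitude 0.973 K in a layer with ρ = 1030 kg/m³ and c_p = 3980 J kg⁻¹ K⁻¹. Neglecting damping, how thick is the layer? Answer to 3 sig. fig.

ω = 2π / 3.15×10^7 s = 1.99×10^-7 s⁻¹.
Required C = F₀ / (A ω) = 120 / (0.973 × 1.99×10^-7) = 6.19×10^8 J/(m²·K).
D = C / (ρ c_p) = 6.19×10^8 / (1030 × 3980) = 151 m.

151 m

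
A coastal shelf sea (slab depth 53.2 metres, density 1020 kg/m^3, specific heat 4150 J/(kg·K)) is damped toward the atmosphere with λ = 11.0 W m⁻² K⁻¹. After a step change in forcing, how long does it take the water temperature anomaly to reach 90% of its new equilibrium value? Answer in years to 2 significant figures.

1.5 years

Areal heat capacity C = ρ c_p D = 1020 × 4150 × 53.2 = 2.25×10^8 J/(m²·K).
τ = C / λ = 2.25×10^8 / 11.0 = 2.05×10^7 s.
Fraction reached: 1 − e^(−t/τ) = 0.90 ⇒ t = −τ ln(1 − 0.90) = τ × 2.30.
t = 4.71×10^7 s = 1.49 years.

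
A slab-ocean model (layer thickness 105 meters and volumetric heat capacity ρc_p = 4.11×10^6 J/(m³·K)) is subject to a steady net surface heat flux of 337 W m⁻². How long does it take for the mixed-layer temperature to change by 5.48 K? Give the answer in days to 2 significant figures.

Areal heat capacity C = ρc_p × D = 4.11×10^6 × 105 = 4.32×10^8 J/(m²·K).
Time required: Δt = C ΔT / F = 4.32×10^8 × 5.48 / 337 = 7.02×10^6 s.
In days: 7.02×10^6 s / (86400 s/day) = 81.2 days.

81 days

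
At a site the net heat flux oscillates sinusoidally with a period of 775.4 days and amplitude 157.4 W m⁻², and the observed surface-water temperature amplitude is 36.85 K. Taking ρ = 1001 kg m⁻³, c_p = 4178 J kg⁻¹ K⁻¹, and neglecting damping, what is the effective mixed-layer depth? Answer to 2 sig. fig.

11 m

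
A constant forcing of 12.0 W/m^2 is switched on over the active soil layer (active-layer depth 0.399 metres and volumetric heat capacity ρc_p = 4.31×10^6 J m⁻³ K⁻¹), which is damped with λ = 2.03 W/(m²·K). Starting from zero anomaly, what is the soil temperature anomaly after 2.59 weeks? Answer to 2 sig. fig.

Areal heat capacity C = ρc_p × D = 4.31×10^6 × 0.399 = 1.72×10^6 J/(m^2 K).
τ = C / λ = 1.72×10^6 / 2.03 = 8.47×10^5 s.
Equilibrium anomaly ΔT_eq = F / λ = 12.0 / 2.03 = 5.91 K.
t = 2.59 weeks = 1.57×10^6 s, so t/τ = 1.85.
ΔT(t) = ΔT_eq (1 − e^(−t/τ)) = 5.91 × (1 − e^−1.85) = 4.98 K.

5.0 K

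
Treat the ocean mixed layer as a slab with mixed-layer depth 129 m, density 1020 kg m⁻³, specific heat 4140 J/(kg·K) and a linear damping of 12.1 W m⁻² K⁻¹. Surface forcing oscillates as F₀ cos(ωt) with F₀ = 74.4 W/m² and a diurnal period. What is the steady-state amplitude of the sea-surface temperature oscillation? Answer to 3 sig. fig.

Areal heat capacity C = ρ c_p D = 1020 × 4140 × 129 = 5.45×10^8 J/(m^2 K).
Angular frequency ω = 2π / T = 2π / 86400 s = 7.27×10^-5 s⁻¹.
√((Cω)² + λ²) = √((39600)² + 12.1²) = 39600 W/(m²·K).
Amplitude A = F₀ / √((Cω)²+λ²) = 74.4 / 39600 = 0.00188 K.

0.00188 K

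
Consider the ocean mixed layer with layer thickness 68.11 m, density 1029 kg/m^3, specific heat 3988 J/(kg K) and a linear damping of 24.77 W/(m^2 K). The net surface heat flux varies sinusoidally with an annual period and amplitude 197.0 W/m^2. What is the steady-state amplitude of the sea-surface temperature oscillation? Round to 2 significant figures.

3.2 K

Areal heat capacity C = ρ c_p D = 1029 × 3988 × 68.11 = 2.79×10^8 J/(m²·K).
Angular frequency ω = 2π / T = 2π / 3.15×10^7 s = 1.99×10^-7 s⁻¹.
√((Cω)² + λ²) = √((55.7)² + 24.77²) = 60.9 W/(m²·K).
Amplitude A = F₀ / √((Cω)²+λ²) = 197.0 / 60.9 = 3.23 K.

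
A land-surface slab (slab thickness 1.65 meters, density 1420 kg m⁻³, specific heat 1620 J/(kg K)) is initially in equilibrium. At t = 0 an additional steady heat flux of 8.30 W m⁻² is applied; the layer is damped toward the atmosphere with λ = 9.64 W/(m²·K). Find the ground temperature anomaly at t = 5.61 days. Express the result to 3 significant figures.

0.610 K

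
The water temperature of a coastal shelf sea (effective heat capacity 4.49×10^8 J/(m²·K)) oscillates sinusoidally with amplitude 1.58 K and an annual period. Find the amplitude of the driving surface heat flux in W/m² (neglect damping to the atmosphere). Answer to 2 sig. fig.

140

Areal heat capacity C = 4.49×10^8 J/(m²·K) (given).
ω = 2π / 3.15×10^7 s = 1.99×10^-7 s⁻¹.
Cω = 4.49×10^8 × 1.99×10^-7 = 89.5 W/(m²·K).
F₀ = A × Cω = 1.58 × 89.5 = 141 W/m².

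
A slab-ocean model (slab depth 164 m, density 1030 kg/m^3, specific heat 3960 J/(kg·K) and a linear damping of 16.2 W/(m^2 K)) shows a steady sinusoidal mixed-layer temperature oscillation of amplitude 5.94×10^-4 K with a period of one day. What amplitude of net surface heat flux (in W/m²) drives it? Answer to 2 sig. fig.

29

Areal heat capacity C = ρ c_p D = 1030 × 3960 × 164 = 6.69×10^8 J m⁻² K⁻¹.
ω = 2π / 86400 s = 7.27×10^-5 s⁻¹.
√((Cω)² + λ²) = √((48600)² + 16.2²) = 48600 W/(m²·K).
F₀ = A × √((Cω)²+λ²) = 5.94×10^-4 × 48600 = 28.9 W/m².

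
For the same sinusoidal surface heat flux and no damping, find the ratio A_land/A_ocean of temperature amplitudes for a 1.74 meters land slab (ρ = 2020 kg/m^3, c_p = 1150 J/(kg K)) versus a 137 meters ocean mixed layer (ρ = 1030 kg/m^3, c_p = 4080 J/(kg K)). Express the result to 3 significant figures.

C_ocean = 1030 × 4080 × 137 = 5.76×10^8 J/(m²·K).
C_land = 2020 × 1150 × 1.74 = 4.04×10^6 J/(m²·K).
Undamped amplitude ∝ 1/C, so A_land/A_ocean = C_ocean/C_land = 142.

142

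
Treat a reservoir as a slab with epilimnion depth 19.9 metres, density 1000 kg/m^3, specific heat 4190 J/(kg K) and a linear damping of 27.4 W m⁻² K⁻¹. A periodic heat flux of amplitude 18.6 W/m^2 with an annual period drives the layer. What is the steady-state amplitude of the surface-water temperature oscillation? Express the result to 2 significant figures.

0.58 K

Areal heat capacity C = ρ c_p D = 1000 × 4190 × 19.9 = 8.34×10^7 J m⁻² K⁻¹.
Angular frequency ω = 2π / T = 2π / 3.15×10^7 s = 1.99×10^-7 s⁻¹.
√((Cω)² + λ²) = √((16.6)² + 27.4²) = 32.0 W/(m²·K).
Amplitude A = F₀ / √((Cω)²+λ²) = 18.6 / 32.0 = 0.580 K.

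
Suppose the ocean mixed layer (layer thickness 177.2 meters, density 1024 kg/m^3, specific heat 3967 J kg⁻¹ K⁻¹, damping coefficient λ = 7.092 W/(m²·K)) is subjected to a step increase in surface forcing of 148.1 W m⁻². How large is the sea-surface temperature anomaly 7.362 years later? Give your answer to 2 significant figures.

19 K

Areal heat capacity C = ρ c_p D = 1024 × 3967 × 177.2 = 7.20×10^8 J/(m^2 K).
τ = C / λ = 7.20×10^8 / 7.092 = 1.01×10^8 s.
Equilibrium anomaly ΔT_eq = F / λ = 148.1 / 7.092 = 20.9 K.
t = 7.362 years = 2.32×10^8 s, so t/τ = 2.29.
ΔT(t) = ΔT_eq (1 − e^(−t/τ)) = 20.9 × (1 − e^−2.29) = 18.8 K.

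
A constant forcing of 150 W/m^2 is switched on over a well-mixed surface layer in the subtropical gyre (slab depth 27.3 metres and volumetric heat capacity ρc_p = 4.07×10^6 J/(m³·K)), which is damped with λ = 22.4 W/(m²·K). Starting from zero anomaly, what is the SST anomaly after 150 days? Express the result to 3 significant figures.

Areal heat capacity C = ρc_p × D = 4.07×10^6 × 27.3 = 1.11×10^8 J m⁻² K⁻¹.
τ = C / λ = 1.11×10^8 / 22.4 = 4.96×10^6 s.
Equilibrium anomaly ΔT_eq = F / λ = 150 / 22.4 = 6.70 K.
t = 150 days = 1.30×10^7 s, so t/τ = 2.61.
ΔT(t) = ΔT_eq (1 − e^(−t/τ)) = 6.70 × (1 − e^−2.61) = 6.21 K.

6.21 K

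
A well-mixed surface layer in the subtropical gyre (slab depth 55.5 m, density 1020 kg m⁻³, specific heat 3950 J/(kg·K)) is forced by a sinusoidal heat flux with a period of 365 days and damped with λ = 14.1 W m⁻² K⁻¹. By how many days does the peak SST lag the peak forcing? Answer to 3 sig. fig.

73.4 days

Areal heat capacity C = ρ c_p D = 1020 × 3950 × 55.5 = 2.24×10^8 J m⁻² K⁻¹.
ω = 2π / 3.15×10^7 s = 1.99×10^-7 s⁻¹.
Phase lag φ = arctan(Cω/λ) = arctan(44.6/14.1) = 1.26 rad.
Time lag = φ / ω = 1.26 / 1.99×10^-7 = 6.35×10^6 s = 73.4 days.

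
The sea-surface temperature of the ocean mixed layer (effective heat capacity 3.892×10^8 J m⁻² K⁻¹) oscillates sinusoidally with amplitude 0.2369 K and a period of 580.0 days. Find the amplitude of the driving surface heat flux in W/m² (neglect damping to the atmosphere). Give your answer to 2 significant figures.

Areal heat capacity C = 3.892×10^8 J m⁻² K⁻¹ (given).
ω = 2π / 5.01×10^7 s = 1.25×10^-7 s⁻¹.
Cω = 3.89×10^8 × 1.25×10^-7 = 48.8 W/(m²·K).
F₀ = A × Cω = 0.2369 × 48.8 = 11.6 W/m².

12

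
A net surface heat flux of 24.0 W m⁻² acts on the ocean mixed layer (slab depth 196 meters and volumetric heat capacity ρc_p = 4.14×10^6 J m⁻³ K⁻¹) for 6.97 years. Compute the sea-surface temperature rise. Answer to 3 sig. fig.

Areal heat capacity C = ρc_p × D = 4.14×10^6 × 196 = 8.11×10^8 J m⁻² K⁻¹.
Net heat input Q = F Δt = 24.0 × (6.97 years × 3.156×10^7 s/year) = 5.28×10^9 J/m².
ΔT = Q / C = 5.28×10^9 / 8.11×10^8 = 6.51 K.

6.51 K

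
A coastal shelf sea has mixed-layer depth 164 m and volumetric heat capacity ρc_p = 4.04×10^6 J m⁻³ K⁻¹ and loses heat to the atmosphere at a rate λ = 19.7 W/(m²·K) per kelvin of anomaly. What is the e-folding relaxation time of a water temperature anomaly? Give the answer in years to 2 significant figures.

1.1 years

Areal heat capacity C = ρc_p × D = 4.04×10^6 × 164 = 6.63×10^8 J/(m²·K).
Relaxation time τ = C / λ = 6.63×10^8 / 19.7 = 3.36×10^7 s.
In years: 3.36×10^7 s / (3.156×10^7 s/year) = 1.07 years.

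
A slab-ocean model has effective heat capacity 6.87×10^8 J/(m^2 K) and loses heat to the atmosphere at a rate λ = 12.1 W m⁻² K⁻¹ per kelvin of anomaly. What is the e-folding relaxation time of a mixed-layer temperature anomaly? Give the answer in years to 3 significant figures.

Areal heat capacity C = 6.87×10^8 J/(m^2 K) (given).
Relaxation time τ = C / λ = 6.87×10^8 / 12.1 = 5.68×10^7 s.
In years: 5.68×10^7 s / (3.156×10^7 s/year) = 1.80 years.

1.80 years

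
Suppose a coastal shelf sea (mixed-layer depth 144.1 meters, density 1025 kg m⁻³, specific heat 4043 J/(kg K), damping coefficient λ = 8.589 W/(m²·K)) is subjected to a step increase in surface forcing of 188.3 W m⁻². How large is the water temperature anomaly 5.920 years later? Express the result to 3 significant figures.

20.4 K

Areal heat capacity C = ρ c_p D = 1025 × 4043 × 144.1 = 5.97×10^8 J m⁻² K⁻¹.
τ = C / λ = 5.97×10^8 / 8.589 = 6.95×10^7 s.
Equilibrium anomaly ΔT_eq = F / λ = 188.3 / 8.589 = 21.9 K.
t = 5.920 years = 1.87×10^8 s, so t/τ = 2.69.
ΔT(t) = ΔT_eq (1 − e^(−t/τ)) = 21.9 × (1 − e^−2.69) = 20.4 K.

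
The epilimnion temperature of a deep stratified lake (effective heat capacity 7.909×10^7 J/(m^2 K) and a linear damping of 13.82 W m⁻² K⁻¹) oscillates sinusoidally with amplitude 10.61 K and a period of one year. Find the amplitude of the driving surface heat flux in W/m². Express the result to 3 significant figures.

Areal heat capacity C = 7.909×10^7 J/(m^2 K) (given).
ω = 2π / 3.15×10^7 s = 1.99×10^-7 s⁻¹.
√((Cω)² + λ²) = √((15.8)² + 13.82²) = 21.0 W/(m²·K).
F₀ = A × √((Cω)²+λ²) = 10.61 × 21.0 = 222 W/m².

222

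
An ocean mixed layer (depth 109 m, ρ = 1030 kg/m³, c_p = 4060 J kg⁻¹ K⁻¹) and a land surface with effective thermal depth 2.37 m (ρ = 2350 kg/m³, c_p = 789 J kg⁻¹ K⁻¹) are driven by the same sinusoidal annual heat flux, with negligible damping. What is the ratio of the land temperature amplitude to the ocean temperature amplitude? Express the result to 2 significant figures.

100

C_ocean = 1030 × 4060 × 109 = 4.56×10^8 J/(m²·K).
C_land = 2350 × 789 × 2.37 = 4.39×10^6 J/(m²·K).
Undamped amplitude ∝ 1/C, so A_land/A_ocean = C_ocean/C_land = 104.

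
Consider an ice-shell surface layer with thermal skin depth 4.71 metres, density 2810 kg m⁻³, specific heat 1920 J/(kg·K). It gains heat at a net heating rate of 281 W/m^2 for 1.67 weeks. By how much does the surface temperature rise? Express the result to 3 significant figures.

Areal heat capacity C = ρ c_p D = 2810 × 1920 × 4.71 = 2.54×10^7 J/(m^2 K).
Net heat input Q = F Δt = 281 × (1.67 weeks × 6.048×10^5 s/week) = 2.84×10^8 J/m².
ΔT = Q / C = 2.84×10^8 / 2.54×10^7 = 11.2 K.

11.2 K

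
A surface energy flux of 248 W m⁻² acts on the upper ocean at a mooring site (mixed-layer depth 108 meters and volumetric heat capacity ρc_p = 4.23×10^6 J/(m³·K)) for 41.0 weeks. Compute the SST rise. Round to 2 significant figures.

Areal heat capacity C = ρc_p × D = 4.23×10^6 × 108 = 4.57×10^8 J/(m²·K).
Net heat input Q = F Δt = 248 × (41.0 weeks × 6.048×10^5 s/week) = 6.15×10^9 J/m².
ΔT = Q / C = 6.15×10^9 / 4.57×10^8 = 13.5 K.

13 K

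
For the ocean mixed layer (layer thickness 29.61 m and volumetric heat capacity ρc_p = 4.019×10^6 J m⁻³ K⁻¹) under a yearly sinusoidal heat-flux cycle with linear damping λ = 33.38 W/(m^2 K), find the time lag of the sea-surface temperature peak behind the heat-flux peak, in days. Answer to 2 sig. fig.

Areal heat capacity C = ρc_p × D = 4.019×10^6 × 29.61 = 1.19×10^8 J/(m²·K).
ω = 2π / 3.15×10^7 s = 1.99×10^-7 s⁻¹.
Phase lag φ = arctan(Cω/λ) = arctan(23.7/33.38) = 0.618 rad.
Time lag = φ / ω = 0.618 / 1.99×10^-7 = 3.10×10^6 s = 35.9 days.

36 days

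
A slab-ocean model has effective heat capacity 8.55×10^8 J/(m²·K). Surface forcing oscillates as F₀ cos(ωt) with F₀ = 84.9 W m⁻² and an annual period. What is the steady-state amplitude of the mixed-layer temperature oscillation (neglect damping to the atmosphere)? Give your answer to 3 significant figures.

0.498 K

Areal heat capacity C = 8.55×10^8 J/(m²·K) (given).
Angular frequency ω = 2π / T = 2π / 3.15×10^7 s = 1.99×10^-7 s⁻¹.
Cω = 8.55×10^8 × 1.99×10^-7 = 170 W/(m²·K).
Amplitude A = F₀ / (Cω) = 84.9 / 170 = 0.498 K.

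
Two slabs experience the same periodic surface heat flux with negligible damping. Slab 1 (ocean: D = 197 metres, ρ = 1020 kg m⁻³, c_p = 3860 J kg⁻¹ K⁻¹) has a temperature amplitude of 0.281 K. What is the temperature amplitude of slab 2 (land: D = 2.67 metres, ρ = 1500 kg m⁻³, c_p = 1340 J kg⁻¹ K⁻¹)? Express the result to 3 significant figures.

40.6 K

C_ocean = 7.76×10^8 J/(m²·K); C_land = 5.37×10^6 J/(m²·K).
A ∝ 1/C ⇒ A_land = A_ocean × C_ocean/C_land = 0.281 × 145 = 40.6 K.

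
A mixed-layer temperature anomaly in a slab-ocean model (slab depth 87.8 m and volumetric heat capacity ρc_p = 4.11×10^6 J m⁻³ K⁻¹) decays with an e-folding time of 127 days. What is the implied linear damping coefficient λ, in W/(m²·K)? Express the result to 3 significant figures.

32.9

Areal heat capacity C = ρc_p × D = 4.11×10^6 × 87.8 = 3.61×10^8 J m⁻² K⁻¹.
τ = 127 days = 1.10×10^7 s.
λ = C / τ = 3.61×10^8 / 1.10×10^7 = 32.9 W/(m²·K).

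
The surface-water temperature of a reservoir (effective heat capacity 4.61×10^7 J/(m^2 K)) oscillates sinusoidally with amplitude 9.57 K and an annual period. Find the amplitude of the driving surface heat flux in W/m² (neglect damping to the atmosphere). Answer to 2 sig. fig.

88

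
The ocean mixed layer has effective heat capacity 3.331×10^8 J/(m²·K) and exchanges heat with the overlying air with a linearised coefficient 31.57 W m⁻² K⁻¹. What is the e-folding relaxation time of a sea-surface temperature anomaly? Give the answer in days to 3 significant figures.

Areal heat capacity C = 3.331×10^8 J/(m²·K) (given).
Relaxation time τ = C / λ = 3.33×10^8 / 31.57 = 1.06×10^7 s.
In days: 1.06×10^7 s / (86400 s/day) = 122 days.

122 days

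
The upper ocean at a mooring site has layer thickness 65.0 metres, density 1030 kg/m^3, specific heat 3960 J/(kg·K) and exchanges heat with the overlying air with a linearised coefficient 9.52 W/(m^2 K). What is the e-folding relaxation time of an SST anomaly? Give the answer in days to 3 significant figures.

Areal heat capacity C = ρ c_p D = 1030 × 3960 × 65.0 = 2.65×10^8 J m⁻² K⁻¹.
Relaxation time τ = C / λ = 2.65×10^8 / 9.52 = 2.78×10^7 s.
In days: 2.78×10^7 s / (86400 s/day) = 322 days.

322 days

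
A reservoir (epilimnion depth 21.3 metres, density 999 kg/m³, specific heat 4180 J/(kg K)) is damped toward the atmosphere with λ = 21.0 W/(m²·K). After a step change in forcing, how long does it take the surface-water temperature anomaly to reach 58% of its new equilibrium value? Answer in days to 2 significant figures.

Areal heat capacity C = ρ c_p D = 999 × 4180 × 21.3 = 8.89×10^7 J/(m^2 K).
τ = C / λ = 8.89×10^7 / 21.0 = 4.24×10^6 s.
Fraction reached: 1 − e^(−t/τ) = 0.58 ⇒ t = −τ ln(1 − 0.58) = τ × 0.868.
t = 3.67×10^6 s = 42.5 days.

43 days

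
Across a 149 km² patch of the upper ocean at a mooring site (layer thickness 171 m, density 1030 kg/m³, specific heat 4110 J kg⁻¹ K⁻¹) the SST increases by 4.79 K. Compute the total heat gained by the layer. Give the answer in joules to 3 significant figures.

5.17×10^17 J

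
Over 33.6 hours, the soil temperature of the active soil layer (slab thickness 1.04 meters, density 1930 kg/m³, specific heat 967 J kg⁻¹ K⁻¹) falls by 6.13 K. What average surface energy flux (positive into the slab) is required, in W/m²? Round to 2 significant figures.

Areal heat capacity C = ρ c_p D = 1930 × 967 × 1.04 = 1.94×10^6 J m⁻² K⁻¹.
Required heat per unit area: Q = C ΔT = 1.94×10^6 × -6.13 = -1.19×10^7 J/m².
Flux F = Q / Δt = -1.19×10^7 / 1.21×10^5 s = -98.4 W/m².

-98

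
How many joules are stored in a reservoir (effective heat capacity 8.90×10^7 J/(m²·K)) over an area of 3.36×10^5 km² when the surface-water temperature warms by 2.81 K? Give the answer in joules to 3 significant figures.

8.40×10^19 J

Areal heat capacity C = 8.90×10^7 J/(m²·K) (given).
Heat per unit area: q = C ΔT = 8.90×10^7 × 2.81 = 2.50×10^8 J/m².
Total heat: Q = q × A = 2.50×10^8 × (3.36×10^5 × 10⁶ m²) = 8.40×10^19 J.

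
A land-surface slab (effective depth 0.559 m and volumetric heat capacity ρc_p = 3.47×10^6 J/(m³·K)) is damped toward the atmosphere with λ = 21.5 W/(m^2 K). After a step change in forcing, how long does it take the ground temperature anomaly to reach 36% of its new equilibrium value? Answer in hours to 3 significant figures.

11.2 hours

Areal heat capacity C = ρc_p × D = 3.47×10^6 × 0.559 = 1.94×10^6 J m⁻² K⁻¹.
τ = C / λ = 1.94×10^6 / 21.5 = 90200 s.
Fraction reached: 1 − e^(−t/τ) = 0.36 ⇒ t = −τ ln(1 − 0.36) = τ × 0.446.
t = 40300 s = 11.2 hours.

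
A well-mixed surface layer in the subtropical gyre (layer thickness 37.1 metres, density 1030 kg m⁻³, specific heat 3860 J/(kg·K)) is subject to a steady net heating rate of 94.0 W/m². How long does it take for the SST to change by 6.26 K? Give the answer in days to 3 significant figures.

Areal heat capacity C = ρ c_p D = 1030 × 3860 × 37.1 = 1.48×10^8 J/(m^2 K).
Time required: Δt = C ΔT / F = 1.48×10^8 × 6.26 / 94.0 = 9.82×10^6 s.
In days: 9.82×10^6 s / (86400 s/day) = 114 days.

114 days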